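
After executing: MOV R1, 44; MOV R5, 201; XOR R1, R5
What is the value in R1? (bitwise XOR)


Register state trace:
  MOV R1, 44  → R1 = 44 (0b00101100)
  MOV R5, 201  → R5 = 201 (0b11001001)
  XOR R1, R5  → R1 = 44 XOR 201 = 229 (0b11100101)
Final: R1 = 229

229


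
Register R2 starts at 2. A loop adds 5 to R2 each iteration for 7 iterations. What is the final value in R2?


Starting value: R2 = 2
  Iter 1: R2 = 2 + 5 = 7
  Iter 2: R2 = 7 + 5 = 12
  Iter 3: R2 = 12 + 5 = 17
  Iter 4: R2 = 17 + 5 = 22
  Iter 5: R2 = 22 + 5 = 27
  Iter 6: R2 = 27 + 5 = 32
  Iter 7: R2 = 32 + 5 = 37
Final: R2 = 37

37


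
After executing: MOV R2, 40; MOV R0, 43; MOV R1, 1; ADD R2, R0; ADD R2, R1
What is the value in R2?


Register state trace:
  MOV R2, 40  → R2 = 40
  MOV R0, 43  → R0 = 43
  MOV R1, 1  → R1 = 1
  ADD R2, R0  → R2 = 40 + 43 = 83
  ADD R2, R1  → R2 = 83 + 1 = 84
Final: R2 = 84

84


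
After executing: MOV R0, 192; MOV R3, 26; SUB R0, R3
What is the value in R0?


Register state trace:
  MOV R0, 192  → R0 = 192
  MOV R3, 26  → R3 = 26
  SUB R0, R3  → R0 = 192 - 26 = 166
Final: R0 = 166

166


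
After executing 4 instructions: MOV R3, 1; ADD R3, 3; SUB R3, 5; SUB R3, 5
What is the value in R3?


Register state trace:
  MOV R3, 1  → R3 = 1
  ADD R3, 3  → R3 = 1 + 3 = 4
  SUB R3, 5  → R3 = 4 - 5 = -1
  SUB R3, 5  → R3 = -1 - 5 = -6
Final: R3 = -6

-6


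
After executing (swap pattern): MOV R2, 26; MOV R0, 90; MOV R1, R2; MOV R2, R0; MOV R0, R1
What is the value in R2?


Register state trace (swap pattern):
  MOV R2, 26  → R2 = 26
  MOV R0, 90  → R0 = 90
  MOV R1, R2  → R1 = 26  (save R2)
  MOV R2, R0  → R2 = 90  (R2 gets R0's value)
  MOV R0, R1  → R0 = 26  (R0 gets saved value)
Final: R2 = 90

90


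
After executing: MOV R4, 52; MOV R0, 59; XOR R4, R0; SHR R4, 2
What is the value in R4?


Register state trace:
  MOV R4, 52  → R4 = 52 (0b00110100)
  MOV R0, 59  → R0 = 59 (0b00111011)
  XOR R4, R0  → R4 = 52 XOR 59 = 15 (0b00001111)
  SHR R4, 2  → R4 = 15 >> 2 = 3
Final: R4 = 3

3


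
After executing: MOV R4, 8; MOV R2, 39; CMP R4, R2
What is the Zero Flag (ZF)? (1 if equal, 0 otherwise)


Register state trace:
  MOV R4, 8  → R4 = 8
  MOV R2, 39  → R2 = 39
  CMP R4, R2  → computes 8 - 39 = -31
  Result is nonzero, so values are not equal
ZF = 0

0


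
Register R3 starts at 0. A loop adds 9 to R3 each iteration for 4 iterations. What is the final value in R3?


Starting value: R3 = 0
  Iter 1: R3 = 0 + 9 = 9
  Iter 2: R3 = 9 + 9 = 18
  Iter 3: R3 = 18 + 9 = 27
  Iter 4: R3 = 27 + 9 = 36
Final: R3 = 36

36


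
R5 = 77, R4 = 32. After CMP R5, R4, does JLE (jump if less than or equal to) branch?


Trace:
  R5 = 77, R4 = 32
  CMP R5, R4  → compares 77 vs 32
  JLE checks: is 77 less than or equal to 32?
  77 > 32, so condition is false
Branch taken: No

No


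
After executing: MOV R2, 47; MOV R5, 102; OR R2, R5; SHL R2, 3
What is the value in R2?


Register state trace:
  MOV R2, 47  → R2 = 47 (0b00101111)
  MOV R5, 102  → R5 = 102 (0b01100110)
  OR R2, R5  → R2 = 47 OR 102 = 111 (0b01101111)
  SHL R2, 3  → R2 = 111 << 3 = 888
Final: R2 = 888

888


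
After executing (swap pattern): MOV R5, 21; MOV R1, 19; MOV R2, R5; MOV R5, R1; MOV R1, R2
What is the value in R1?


Register state trace (swap pattern):
  MOV R5, 21  → R5 = 21
  MOV R1, 19  → R1 = 19
  MOV R2, R5  → R2 = 21  (save R5)
  MOV R5, R1  → R5 = 19  (R5 gets R1's value)
  MOV R1, R2  → R1 = 21  (R1 gets saved value)
Final: R1 = 21

21


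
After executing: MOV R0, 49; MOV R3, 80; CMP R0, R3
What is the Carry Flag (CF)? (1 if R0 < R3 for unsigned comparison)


Register state trace:
  MOV R0, 49  → R0 = 49
  MOV R3, 80  → R3 = 80
  CMP R0, R3  → unsigned 49 - 80: borrow occurs
  49 < 80, so CF = 1
CF = 1

1


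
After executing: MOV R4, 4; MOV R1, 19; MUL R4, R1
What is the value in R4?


Register state trace:
  MOV R4, 4  → R4 = 4
  MOV R1, 19  → R1 = 19
  MUL R4, R1  → R4 = 4 * 19 = 76
Final: R4 = 76

76


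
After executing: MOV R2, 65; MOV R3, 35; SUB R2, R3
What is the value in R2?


Register state trace:
  MOV R2, 65  → R2 = 65
  MOV R3, 35  → R3 = 35
  SUB R2, R3  → R2 = 65 - 35 = 30
Final: R2 = 30

30


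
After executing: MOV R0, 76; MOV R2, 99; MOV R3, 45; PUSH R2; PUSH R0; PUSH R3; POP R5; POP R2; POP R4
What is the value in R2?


Stack trace (top is rightmost):
  MOV R0, 76  → R0 = 76
  MOV R2, 99  → R2 = 99
  MOV R3, 45  → R3 = 45
  PUSH R2  → stack: [99]
  PUSH R0  → stack: [99, 76]
  PUSH R3  → stack: [99, 76, 45]
  POP R5  → R5 = 45, stack: [99, 76]
  POP R2  → R2 = 76, stack: [99]
  POP R4  → R4 = 99, stack: []
Final: R2 = 76

76


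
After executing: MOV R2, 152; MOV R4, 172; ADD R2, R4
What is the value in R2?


Register state trace:
  MOV R2, 152  → R2 = 152
  MOV R4, 172  → R4 = 172
  ADD R2, R4  → R2 = 152 + 172 = 324
Final: R2 = 324

324


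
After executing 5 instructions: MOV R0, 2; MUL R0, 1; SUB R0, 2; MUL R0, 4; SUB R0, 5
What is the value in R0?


Register state trace:
  MOV R0, 2  → R0 = 2
  MUL R0, 1  → R0 = 2 * 1 = 2
  SUB R0, 2  → R0 = 2 - 2 = 0
  MUL R0, 4  → R0 = 0 * 4 = 0
  SUB R0, 5  → R0 = 0 - 5 = -5
Final: R0 = -5

-5


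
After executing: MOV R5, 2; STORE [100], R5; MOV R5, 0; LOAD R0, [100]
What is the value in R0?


Register and memory trace:
  MOV R5, 2  → R5 = 2
  STORE [100], R5  → mem[100] = 2
  MOV R5, 0  → R5 = 0
  LOAD R0, [100]  → R0 = mem[100] = 2
Final: R0 = 2

2


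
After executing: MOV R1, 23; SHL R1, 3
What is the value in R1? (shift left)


Register state trace:
  MOV R1, 23  → R1 = 23
  SHL R1, 3  → R1 = 23 << 3 = 23 * 2^3 = 184
Final: R1 = 184

184


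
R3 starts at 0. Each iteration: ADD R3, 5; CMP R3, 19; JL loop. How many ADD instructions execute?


Loop trace (R3 starts at 0, target 19, step 5):
  ADD #1: R3 = 0 + 5 = 5  → 5 < 19, loop
  ADD #2: R3 = 5 + 5 = 10  → 10 < 19, loop
  ADD #3: R3 = 10 + 5 = 15  → 15 < 19, loop
  ADD #4: R3 = 15 + 5 = 20  → 20 >= 19, exit
Total ADD instructions: 4

4


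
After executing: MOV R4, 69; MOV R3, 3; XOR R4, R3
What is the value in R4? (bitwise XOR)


Register state trace:
  MOV R4, 69  → R4 = 69 (0b01000101)
  MOV R3, 3  → R3 = 3 (0b00000011)
  XOR R4, R3  → R4 = 69 XOR 3 = 70 (0b01000110)
Final: R4 = 70

70


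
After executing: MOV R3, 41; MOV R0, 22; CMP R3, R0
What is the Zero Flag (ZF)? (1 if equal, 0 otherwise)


Register state trace:
  MOV R3, 41  → R3 = 41
  MOV R0, 22  → R0 = 22
  CMP R3, R0  → computes 41 - 22 = 19
  Result is nonzero, so values are not equal
ZF = 0

0


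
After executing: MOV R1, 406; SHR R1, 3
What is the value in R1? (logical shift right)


Register state trace:
  MOV R1, 406  → R1 = 406
  SHR R1, 3  → R1 = 406 >> 3 = 406 // 2^3 = 50
Final: R1 = 50

50


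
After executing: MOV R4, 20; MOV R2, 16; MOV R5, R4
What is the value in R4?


Register state trace:
  MOV R4, 20  → R4 = 20
  MOV R2, 16  → R2 = 16
  MOV R5, R4  → R5 = 20
Final: R4 = 20

20


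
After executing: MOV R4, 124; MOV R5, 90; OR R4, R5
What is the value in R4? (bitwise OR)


Register state trace:
  MOV R4, 124  → R4 = 124 (0b01111100)
  MOV R5, 90  → R5 = 90 (0b01011010)
  OR R4, R5   → R4 = 124 OR 90 = 126 (0b01111110)
Final: R4 = 126

126


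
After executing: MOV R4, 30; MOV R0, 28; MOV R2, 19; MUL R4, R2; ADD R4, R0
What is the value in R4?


Register state trace:
  MOV R4, 30  → R4 = 30
  MOV R0, 28  → R0 = 28
  MOV R2, 19  → R2 = 19
  MUL R4, R2  → R4 = 30 * 19 = 570
  ADD R4, R0  → R4 = 570 + 28 = 598
Final: R4 = 598

598


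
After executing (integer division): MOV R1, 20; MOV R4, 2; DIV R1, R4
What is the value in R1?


Register state trace:
  MOV R1, 20  → R1 = 20
  MOV R4, 2  → R4 = 2
  DIV R1, R4  → R1 = 20 // 2 = 10
Final: R1 = 10

10


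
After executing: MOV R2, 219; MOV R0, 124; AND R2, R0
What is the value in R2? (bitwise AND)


Register state trace:
  MOV R2, 219  → R2 = 219 (0b11011011)
  MOV R0, 124  → R0 = 124 (0b01111100)
  AND R2, R0  → R2 = 219 AND 124 = 88 (0b01011000)
Final: R2 = 88

88


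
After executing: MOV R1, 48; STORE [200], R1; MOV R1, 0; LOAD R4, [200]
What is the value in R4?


Register and memory trace:
  MOV R1, 48  → R1 = 48
  STORE [200], R1  → mem[200] = 48
  MOV R1, 0  → R1 = 0
  LOAD R4, [200]  → R4 = mem[200] = 48
Final: R4 = 48

48


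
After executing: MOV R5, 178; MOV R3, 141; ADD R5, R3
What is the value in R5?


Register state trace:
  MOV R5, 178  → R5 = 178
  MOV R3, 141  → R3 = 141
  ADD R5, R3  → R5 = 178 + 141 = 319
Final: R5 = 319

319


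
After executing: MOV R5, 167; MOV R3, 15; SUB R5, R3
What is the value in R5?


Register state trace:
  MOV R5, 167  → R5 = 167
  MOV R3, 15  → R3 = 15
  SUB R5, R3  → R5 = 167 - 15 = 152
Final: R5 = 152

152


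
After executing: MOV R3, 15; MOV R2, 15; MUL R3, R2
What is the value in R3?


Register state trace:
  MOV R3, 15  → R3 = 15
  MOV R2, 15  → R2 = 15
  MUL R3, R2  → R3 = 15 * 15 = 225
Final: R3 = 225

225


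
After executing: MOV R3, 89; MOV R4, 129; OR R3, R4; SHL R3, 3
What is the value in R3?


Register state trace:
  MOV R3, 89  → R3 = 89 (0b01011001)
  MOV R4, 129  → R4 = 129 (0b10000001)
  OR R3, R4  → R3 = 89 OR 129 = 217 (0b11011001)
  SHL R3, 3  → R3 = 217 << 3 = 1736
Final: R3 = 1736

1736


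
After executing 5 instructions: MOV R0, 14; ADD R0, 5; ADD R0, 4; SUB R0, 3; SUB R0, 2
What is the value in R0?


Register state trace:
  MOV R0, 14  → R0 = 14
  ADD R0, 5  → R0 = 14 + 5 = 19
  ADD R0, 4  → R0 = 19 + 4 = 23
  SUB R0, 3  → R0 = 23 - 3 = 20
  SUB R0, 2  → R0 = 20 - 2 = 18
Final: R0 = 18

18


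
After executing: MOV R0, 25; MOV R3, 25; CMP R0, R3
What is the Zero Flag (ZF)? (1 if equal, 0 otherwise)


Register state trace:
  MOV R0, 25  → R0 = 25
  MOV R3, 25  → R3 = 25
  CMP R0, R3  → computes 25 - 25 = 0
  Result is zero, so values are equal
ZF = 1

1


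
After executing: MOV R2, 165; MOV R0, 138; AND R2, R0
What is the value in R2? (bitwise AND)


Register state trace:
  MOV R2, 165  → R2 = 165 (0b10100101)
  MOV R0, 138  → R0 = 138 (0b10001010)
  AND R2, R0  → R2 = 165 AND 138 = 128 (0b10000000)
Final: R2 = 128

128


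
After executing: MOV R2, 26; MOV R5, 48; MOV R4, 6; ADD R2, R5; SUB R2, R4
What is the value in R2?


Register state trace:
  MOV R2, 26  → R2 = 26
  MOV R5, 48  → R5 = 48
  MOV R4, 6  → R4 = 6
  ADD R2, R5  → R2 = 26 + 48 = 74
  SUB R2, R4  → R2 = 74 - 6 = 68
Final: R2 = 68

68


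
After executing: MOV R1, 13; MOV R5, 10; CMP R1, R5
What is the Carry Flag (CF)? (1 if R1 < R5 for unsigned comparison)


Register state trace:
  MOV R1, 13  → R1 = 13
  MOV R5, 10  → R5 = 10
  CMP R1, R5  → unsigned 13 - 10: no borrow
  13 >= 10, so CF = 0
CF = 0

0


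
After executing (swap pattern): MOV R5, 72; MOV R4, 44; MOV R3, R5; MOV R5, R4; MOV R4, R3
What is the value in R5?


Register state trace (swap pattern):
  MOV R5, 72  → R5 = 72
  MOV R4, 44  → R4 = 44
  MOV R3, R5  → R3 = 72  (save R5)
  MOV R5, R4  → R5 = 44  (R5 gets R4's value)
  MOV R4, R3  → R4 = 72  (R4 gets saved value)
Final: R5 = 44

44


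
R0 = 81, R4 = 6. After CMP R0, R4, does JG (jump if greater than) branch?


Trace:
  R0 = 81, R4 = 6
  CMP R0, R4  → compares 81 vs 6
  JG checks: is 81 greater than 6?
  81 > 6, so condition is true
Branch taken: Yes

Yes


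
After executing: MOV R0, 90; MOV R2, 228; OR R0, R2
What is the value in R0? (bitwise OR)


Register state trace:
  MOV R0, 90  → R0 = 90 (0b01011010)
  MOV R2, 228  → R2 = 228 (0b11100100)
  OR R0, R2   → R0 = 90 OR 228 = 254 (0b11111110)
Final: R0 = 254

254


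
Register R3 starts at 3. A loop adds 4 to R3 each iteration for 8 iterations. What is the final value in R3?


Starting value: R3 = 3
  Iter 1: R3 = 3 + 4 = 7
  Iter 2: R3 = 7 + 4 = 11
  Iter 3: R3 = 11 + 4 = 15
  Iter 4: R3 = 15 + 4 = 19
  Iter 5: R3 = 19 + 4 = 23
  Iter 6: R3 = 23 + 4 = 27
  Iter 7: R3 = 27 + 4 = 31
  Iter 8: R3 = 31 + 4 = 35
Final: R3 = 35

35


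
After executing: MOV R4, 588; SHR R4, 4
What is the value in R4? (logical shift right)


Register state trace:
  MOV R4, 588  → R4 = 588
  SHR R4, 4  → R4 = 588 >> 4 = 588 // 2^4 = 36
Final: R4 = 36

36


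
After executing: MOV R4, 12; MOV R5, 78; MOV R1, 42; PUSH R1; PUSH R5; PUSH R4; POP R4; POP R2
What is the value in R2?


Stack trace (top is rightmost):
  MOV R4, 12  → R4 = 12
  MOV R5, 78  → R5 = 78
  MOV R1, 42  → R1 = 42
  PUSH R1  → stack: [42]
  PUSH R5  → stack: [42, 78]
  PUSH R4  → stack: [42, 78, 12]
  POP R4  → R4 = 12, stack: [42, 78]
  POP R2  → R2 = 78, stack: [42]
Final: R2 = 78

78


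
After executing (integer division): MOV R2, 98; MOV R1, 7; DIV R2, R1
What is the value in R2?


Register state trace:
  MOV R2, 98  → R2 = 98
  MOV R1, 7  → R1 = 7
  DIV R2, R1  → R2 = 98 // 7 = 14
Final: R2 = 14

14


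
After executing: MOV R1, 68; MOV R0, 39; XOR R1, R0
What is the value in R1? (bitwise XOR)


Register state trace:
  MOV R1, 68  → R1 = 68 (0b01000100)
  MOV R0, 39  → R0 = 39 (0b00100111)
  XOR R1, R0  → R1 = 68 XOR 39 = 99 (0b01100011)
Final: R1 = 99

99


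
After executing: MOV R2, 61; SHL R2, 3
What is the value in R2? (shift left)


Register state trace:
  MOV R2, 61  → R2 = 61
  SHL R2, 3  → R2 = 61 << 3 = 61 * 2^3 = 488
Final: R2 = 488

488


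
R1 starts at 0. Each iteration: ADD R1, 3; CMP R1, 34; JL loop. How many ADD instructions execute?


Loop trace (R1 starts at 0, target 34, step 3):
  ADD #1: R1 = 0 + 3 = 3  → 3 < 34, loop
  ADD #2: R1 = 3 + 3 = 6  → 6 < 34, loop
  ADD #3: R1 = 6 + 3 = 9  → 9 < 34, loop
  ADD #4: R1 = 9 + 3 = 12  → 12 < 34, loop
  ADD #5: R1 = 12 + 3 = 15  → 15 < 34, loop
  ADD #6: R1 = 15 + 3 = 18  → 18 < 34, loop
  ADD #7: R1 = 18 + 3 = 21  → 21 < 34, loop
  ADD #8: R1 = 21 + 3 = 24  → 24 < 34, loop
  ADD #9: R1 = 24 + 3 = 27  → 27 < 34, loop
  ADD #10: R1 = 27 + 3 = 30  → 30 < 34, loop
  ADD #11: R1 = 30 + 3 = 33  → 33 < 34, loop
  ADD #12: R1 = 33 + 3 = 36  → 36 >= 34, exit
Total ADD instructions: 12

12


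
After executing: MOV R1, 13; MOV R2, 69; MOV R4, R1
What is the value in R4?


Register state trace:
  MOV R1, 13  → R1 = 13
  MOV R2, 69  → R2 = 69
  MOV R4, R1  → R4 = 13
Final: R4 = 13

13


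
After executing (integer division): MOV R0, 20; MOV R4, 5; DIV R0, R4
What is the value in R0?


Register state trace:
  MOV R0, 20  → R0 = 20
  MOV R4, 5  → R4 = 5
  DIV R0, R4  → R0 = 20 // 5 = 4
Final: R0 = 4

4


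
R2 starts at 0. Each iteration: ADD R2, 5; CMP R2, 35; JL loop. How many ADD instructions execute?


Loop trace (R2 starts at 0, target 35, step 5):
  ADD #1: R2 = 0 + 5 = 5  → 5 < 35, loop
  ADD #2: R2 = 5 + 5 = 10  → 10 < 35, loop
  ADD #3: R2 = 10 + 5 = 15  → 15 < 35, loop
  ADD #4: R2 = 15 + 5 = 20  → 20 < 35, loop
  ADD #5: R2 = 20 + 5 = 25  → 25 < 35, loop
  ADD #6: R2 = 25 + 5 = 30  → 30 < 35, loop
  ADD #7: R2 = 30 + 5 = 35  → 35 >= 35, exit
Total ADD instructions: 7

7


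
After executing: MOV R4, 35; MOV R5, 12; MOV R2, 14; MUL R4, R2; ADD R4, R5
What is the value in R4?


Register state trace:
  MOV R4, 35  → R4 = 35
  MOV R5, 12  → R5 = 12
  MOV R2, 14  → R2 = 14
  MUL R4, R2  → R4 = 35 * 14 = 490
  ADD R4, R5  → R4 = 490 + 12 = 502
Final: R4 = 502

502


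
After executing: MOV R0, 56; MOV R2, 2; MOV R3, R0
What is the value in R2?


Register state trace:
  MOV R0, 56  → R0 = 56
  MOV R2, 2  → R2 = 2
  MOV R3, R0  → R3 = 56
Final: R2 = 2

2


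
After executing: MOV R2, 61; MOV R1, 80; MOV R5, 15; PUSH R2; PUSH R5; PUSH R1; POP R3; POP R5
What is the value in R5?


Stack trace (top is rightmost):
  MOV R2, 61  → R2 = 61
  MOV R1, 80  → R1 = 80
  MOV R5, 15  → R5 = 15
  PUSH R2  → stack: [61]
  PUSH R5  → stack: [61, 15]
  PUSH R1  → stack: [61, 15, 80]
  POP R3  → R3 = 80, stack: [61, 15]
  POP R5  → R5 = 15, stack: [61]
Final: R5 = 15

15


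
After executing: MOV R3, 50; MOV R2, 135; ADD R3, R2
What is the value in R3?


Register state trace:
  MOV R3, 50  → R3 = 50
  MOV R2, 135  → R2 = 135
  ADD R3, R2  → R3 = 50 + 135 = 185
Final: R3 = 185

185


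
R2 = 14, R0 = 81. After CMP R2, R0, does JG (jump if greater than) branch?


Trace:
  R2 = 14, R0 = 81
  CMP R2, R0  → compares 14 vs 81
  JG checks: is 14 greater than 81?
  14 < 81, so condition is false
Branch taken: No

No


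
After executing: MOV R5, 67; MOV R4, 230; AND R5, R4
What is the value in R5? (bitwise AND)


Register state trace:
  MOV R5, 67  → R5 = 67 (0b01000011)
  MOV R4, 230  → R4 = 230 (0b11100110)
  AND R5, R4  → R5 = 67 AND 230 = 66 (0b01000010)
Final: R5 = 66

66


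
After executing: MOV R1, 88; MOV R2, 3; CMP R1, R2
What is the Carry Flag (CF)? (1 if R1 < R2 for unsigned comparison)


Register state trace:
  MOV R1, 88  → R1 = 88
  MOV R2, 3  → R2 = 3
  CMP R1, R2  → unsigned 88 - 3: no borrow
  88 >= 3, so CF = 0
CF = 0

0


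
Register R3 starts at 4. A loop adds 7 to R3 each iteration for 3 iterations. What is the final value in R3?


Starting value: R3 = 4
  Iter 1: R3 = 4 + 7 = 11
  Iter 2: R3 = 11 + 7 = 18
  Iter 3: R3 = 18 + 7 = 25
Final: R3 = 25

25


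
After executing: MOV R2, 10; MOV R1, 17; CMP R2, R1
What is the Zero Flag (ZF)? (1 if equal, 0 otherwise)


Register state trace:
  MOV R2, 10  → R2 = 10
  MOV R1, 17  → R1 = 17
  CMP R2, R1  → computes 10 - 17 = -7
  Result is nonzero, so values are not equal
ZF = 0

0


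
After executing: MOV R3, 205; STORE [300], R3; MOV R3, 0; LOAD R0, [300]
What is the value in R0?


Register and memory trace:
  MOV R3, 205  → R3 = 205
  STORE [300], R3  → mem[300] = 205
  MOV R3, 0  → R3 = 0
  LOAD R0, [300]  → R0 = mem[300] = 205
Final: R0 = 205

205


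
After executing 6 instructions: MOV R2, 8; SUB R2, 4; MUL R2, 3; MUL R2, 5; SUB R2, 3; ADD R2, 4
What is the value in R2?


Register state trace:
  MOV R2, 8  → R2 = 8
  SUB R2, 4  → R2 = 8 - 4 = 4
  MUL R2, 3  → R2 = 4 * 3 = 12
  MUL R2, 5  → R2 = 12 * 5 = 60
  SUB R2, 3  → R2 = 60 - 3 = 57
  ADD R2, 4  → R2 = 57 + 4 = 61
Final: R2 = 61

61


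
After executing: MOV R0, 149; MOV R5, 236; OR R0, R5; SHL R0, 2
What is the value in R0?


Register state trace:
  MOV R0, 149  → R0 = 149 (0b10010101)
  MOV R5, 236  → R5 = 236 (0b11101100)
  OR R0, R5  → R0 = 149 OR 236 = 253 (0b11111101)
  SHL R0, 2  → R0 = 253 << 2 = 1012
Final: R0 = 1012

1012


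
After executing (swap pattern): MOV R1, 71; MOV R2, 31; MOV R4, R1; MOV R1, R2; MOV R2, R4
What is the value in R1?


Register state trace (swap pattern):
  MOV R1, 71  → R1 = 71
  MOV R2, 31  → R2 = 31
  MOV R4, R1  → R4 = 71  (save R1)
  MOV R1, R2  → R1 = 31  (R1 gets R2's value)
  MOV R2, R4  → R2 = 71  (R2 gets saved value)
Final: R1 = 31

31


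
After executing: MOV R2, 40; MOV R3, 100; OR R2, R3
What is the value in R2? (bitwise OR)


Register state trace:
  MOV R2, 40  → R2 = 40 (0b00101000)
  MOV R3, 100  → R3 = 100 (0b01100100)
  OR R2, R3   → R2 = 40 OR 100 = 108 (0b01101100)
Final: R2 = 108

108


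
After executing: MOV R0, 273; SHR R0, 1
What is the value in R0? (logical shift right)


Register state trace:
  MOV R0, 273  → R0 = 273
  SHR R0, 1  → R0 = 273 >> 1 = 273 // 2^1 = 136
Final: R0 = 136

136


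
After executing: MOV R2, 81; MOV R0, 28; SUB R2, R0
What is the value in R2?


Register state trace:
  MOV R2, 81  → R2 = 81
  MOV R0, 28  → R0 = 28
  SUB R2, R0  → R2 = 81 - 28 = 53
Final: R2 = 53

53


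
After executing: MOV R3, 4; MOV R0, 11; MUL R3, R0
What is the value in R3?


Register state trace:
  MOV R3, 4  → R3 = 4
  MOV R0, 11  → R0 = 11
  MUL R3, R0  → R3 = 4 * 11 = 44
Final: R3 = 44

44


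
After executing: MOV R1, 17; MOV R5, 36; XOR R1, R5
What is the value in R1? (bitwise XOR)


Register state trace:
  MOV R1, 17  → R1 = 17 (0b00010001)
  MOV R5, 36  → R5 = 36 (0b00100100)
  XOR R1, R5  → R1 = 17 XOR 36 = 53 (0b00110101)
Final: R1 = 53

53


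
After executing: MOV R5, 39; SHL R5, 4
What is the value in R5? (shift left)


Register state trace:
  MOV R5, 39  → R5 = 39
  SHL R5, 4  → R5 = 39 << 4 = 39 * 2^4 = 624
Final: R5 = 624

624


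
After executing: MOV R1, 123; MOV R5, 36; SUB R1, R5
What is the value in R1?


Register state trace:
  MOV R1, 123  → R1 = 123
  MOV R5, 36  → R5 = 36
  SUB R1, R5  → R1 = 123 - 36 = 87
Final: R1 = 87

87


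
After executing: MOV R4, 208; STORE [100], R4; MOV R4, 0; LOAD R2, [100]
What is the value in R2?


Register and memory trace:
  MOV R4, 208  → R4 = 208
  STORE [100], R4  → mem[100] = 208
  MOV R4, 0  → R4 = 0
  LOAD R2, [100]  → R2 = mem[100] = 208
Final: R2 = 208

208


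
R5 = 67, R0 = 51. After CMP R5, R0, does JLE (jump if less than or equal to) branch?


Trace:
  R5 = 67, R0 = 51
  CMP R5, R0  → compares 67 vs 51
  JLE checks: is 67 less than or equal to 51?
  67 > 51, so condition is false
Branch taken: No

No


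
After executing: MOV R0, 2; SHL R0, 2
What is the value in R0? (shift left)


Register state trace:
  MOV R0, 2  → R0 = 2
  SHL R0, 2  → R0 = 2 << 2 = 2 * 2^2 = 8
Final: R0 = 8

8


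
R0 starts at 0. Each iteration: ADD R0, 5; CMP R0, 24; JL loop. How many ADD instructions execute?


Loop trace (R0 starts at 0, target 24, step 5):
  ADD #1: R0 = 0 + 5 = 5  → 5 < 24, loop
  ADD #2: R0 = 5 + 5 = 10  → 10 < 24, loop
  ADD #3: R0 = 10 + 5 = 15  → 15 < 24, loop
  ADD #4: R0 = 15 + 5 = 20  → 20 < 24, loop
  ADD #5: R0 = 20 + 5 = 25  → 25 >= 24, exit
Total ADD instructions: 5

5


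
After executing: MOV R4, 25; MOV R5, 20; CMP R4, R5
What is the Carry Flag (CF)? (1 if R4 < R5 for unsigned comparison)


Register state trace:
  MOV R4, 25  → R4 = 25
  MOV R5, 20  → R5 = 20
  CMP R4, R5  → unsigned 25 - 20: no borrow
  25 >= 20, so CF = 0
CF = 0

0


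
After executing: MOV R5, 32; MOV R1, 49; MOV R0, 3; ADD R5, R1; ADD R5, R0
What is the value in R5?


Register state trace:
  MOV R5, 32  → R5 = 32
  MOV R1, 49  → R1 = 49
  MOV R0, 3  → R0 = 3
  ADD R5, R1  → R5 = 32 + 49 = 81
  ADD R5, R0  → R5 = 81 + 3 = 84
Final: R5 = 84

84


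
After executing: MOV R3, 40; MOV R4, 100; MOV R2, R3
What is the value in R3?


Register state trace:
  MOV R3, 40  → R3 = 40
  MOV R4, 100  → R4 = 100
  MOV R2, R3  → R2 = 40
Final: R3 = 40

40


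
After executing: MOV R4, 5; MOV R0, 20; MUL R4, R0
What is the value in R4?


Register state trace:
  MOV R4, 5  → R4 = 5
  MOV R0, 20  → R0 = 20
  MUL R4, R0  → R4 = 5 * 20 = 100
Final: R4 = 100

100


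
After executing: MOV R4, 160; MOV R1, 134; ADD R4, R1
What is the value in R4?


Register state trace:
  MOV R4, 160  → R4 = 160
  MOV R1, 134  → R1 = 134
  ADD R4, R1  → R4 = 160 + 134 = 294
Final: R4 = 294

294


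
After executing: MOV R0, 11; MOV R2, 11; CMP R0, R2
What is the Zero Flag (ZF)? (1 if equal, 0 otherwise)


Register state trace:
  MOV R0, 11  → R0 = 11
  MOV R2, 11  → R2 = 11
  CMP R0, R2  → computes 11 - 11 = 0
  Result is zero, so values are equal
ZF = 1

1


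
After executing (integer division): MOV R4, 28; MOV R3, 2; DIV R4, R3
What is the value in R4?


Register state trace:
  MOV R4, 28  → R4 = 28
  MOV R3, 2  → R3 = 2
  DIV R4, R3  → R4 = 28 // 2 = 14
Final: R4 = 14

14


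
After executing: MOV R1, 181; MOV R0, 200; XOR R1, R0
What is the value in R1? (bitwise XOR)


Register state trace:
  MOV R1, 181  → R1 = 181 (0b10110101)
  MOV R0, 200  → R0 = 200 (0b11001000)
  XOR R1, R0  → R1 = 181 XOR 200 = 125 (0b01111101)
Final: R1 = 125

125


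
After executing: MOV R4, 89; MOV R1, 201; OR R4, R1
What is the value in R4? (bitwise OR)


Register state trace:
  MOV R4, 89  → R4 = 89 (0b01011001)
  MOV R1, 201  → R1 = 201 (0b11001001)
  OR R4, R1   → R4 = 89 OR 201 = 217 (0b11011001)
Final: R4 = 217

217


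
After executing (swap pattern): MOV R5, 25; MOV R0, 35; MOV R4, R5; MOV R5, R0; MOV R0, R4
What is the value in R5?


Register state trace (swap pattern):
  MOV R5, 25  → R5 = 25
  MOV R0, 35  → R0 = 35
  MOV R4, R5  → R4 = 25  (save R5)
  MOV R5, R0  → R5 = 35  (R5 gets R0's value)
  MOV R0, R4  → R0 = 25  (R0 gets saved value)
Final: R5 = 35

35


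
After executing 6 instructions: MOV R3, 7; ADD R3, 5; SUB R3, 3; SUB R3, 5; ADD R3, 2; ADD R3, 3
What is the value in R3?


Register state trace:
  MOV R3, 7  → R3 = 7
  ADD R3, 5  → R3 = 7 + 5 = 12
  SUB R3, 3  → R3 = 12 - 3 = 9
  SUB R3, 5  → R3 = 9 - 5 = 4
  ADD R3, 2  → R3 = 4 + 2 = 6
  ADD R3, 3  → R3 = 6 + 3 = 9
Final: R3 = 9

9


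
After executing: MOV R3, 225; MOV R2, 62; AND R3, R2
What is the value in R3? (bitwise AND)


Register state trace:
  MOV R3, 225  → R3 = 225 (0b11100001)
  MOV R2, 62  → R2 = 62 (0b00111110)
  AND R3, R2  → R3 = 225 AND 62 = 32 (0b00100000)
Final: R3 = 32

32


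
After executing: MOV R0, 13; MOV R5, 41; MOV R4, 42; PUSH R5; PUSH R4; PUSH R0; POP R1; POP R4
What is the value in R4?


Stack trace (top is rightmost):
  MOV R0, 13  → R0 = 13
  MOV R5, 41  → R5 = 41
  MOV R4, 42  → R4 = 42
  PUSH R5  → stack: [41]
  PUSH R4  → stack: [41, 42]
  PUSH R0  → stack: [41, 42, 13]
  POP R1  → R1 = 13, stack: [41, 42]
  POP R4  → R4 = 42, stack: [41]
Final: R4 = 42

42


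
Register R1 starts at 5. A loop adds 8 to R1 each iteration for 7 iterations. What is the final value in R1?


Starting value: R1 = 5
  Iter 1: R1 = 5 + 8 = 13
  Iter 2: R1 = 13 + 8 = 21
  Iter 3: R1 = 21 + 8 = 29
  Iter 4: R1 = 29 + 8 = 37
  Iter 5: R1 = 37 + 8 = 45
  Iter 6: R1 = 45 + 8 = 53
  Iter 7: R1 = 53 + 8 = 61
Final: R1 = 61

61


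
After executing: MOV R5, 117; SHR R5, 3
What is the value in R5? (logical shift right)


Register state trace:
  MOV R5, 117  → R5 = 117
  SHR R5, 3  → R5 = 117 >> 3 = 117 // 2^3 = 14
Final: R5 = 14

14


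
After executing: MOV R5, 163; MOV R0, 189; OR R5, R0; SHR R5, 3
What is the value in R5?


Register state trace:
  MOV R5, 163  → R5 = 163 (0b10100011)
  MOV R0, 189  → R0 = 189 (0b10111101)
  OR R5, R0  → R5 = 163 OR 189 = 191 (0b10111111)
  SHR R5, 3  → R5 = 191 >> 3 = 23
Final: R5 = 23

23


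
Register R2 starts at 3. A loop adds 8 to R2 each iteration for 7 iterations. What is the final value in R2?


Starting value: R2 = 3
  Iter 1: R2 = 3 + 8 = 11
  Iter 2: R2 = 11 + 8 = 19
  Iter 3: R2 = 19 + 8 = 27
  Iter 4: R2 = 27 + 8 = 35
  Iter 5: R2 = 35 + 8 = 43
  Iter 6: R2 = 43 + 8 = 51
  Iter 7: R2 = 51 + 8 = 59
Final: R2 = 59

59


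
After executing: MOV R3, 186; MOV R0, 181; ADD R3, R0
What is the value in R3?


Register state trace:
  MOV R3, 186  → R3 = 186
  MOV R0, 181  → R0 = 181
  ADD R3, R0  → R3 = 186 + 181 = 367
Final: R3 = 367

367


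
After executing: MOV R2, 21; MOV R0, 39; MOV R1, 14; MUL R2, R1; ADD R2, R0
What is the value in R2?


Register state trace:
  MOV R2, 21  → R2 = 21
  MOV R0, 39  → R0 = 39
  MOV R1, 14  → R1 = 14
  MUL R2, R1  → R2 = 21 * 14 = 294
  ADD R2, R0  → R2 = 294 + 39 = 333
Final: R2 = 333

333


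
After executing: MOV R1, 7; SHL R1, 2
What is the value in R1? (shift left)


Register state trace:
  MOV R1, 7  → R1 = 7
  SHL R1, 2  → R1 = 7 << 2 = 7 * 2^2 = 28
Final: R1 = 28

28


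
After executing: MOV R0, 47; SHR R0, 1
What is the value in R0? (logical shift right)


Register state trace:
  MOV R0, 47  → R0 = 47
  SHR R0, 1  → R0 = 47 >> 1 = 47 // 2^1 = 23
Final: R0 = 23

23


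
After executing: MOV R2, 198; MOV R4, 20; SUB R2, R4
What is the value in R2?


Register state trace:
  MOV R2, 198  → R2 = 198
  MOV R4, 20  → R4 = 20
  SUB R2, R4  → R2 = 198 - 20 = 178
Final: R2 = 178

178


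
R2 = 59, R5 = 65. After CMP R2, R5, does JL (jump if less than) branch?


Trace:
  R2 = 59, R5 = 65
  CMP R2, R5  → compares 59 vs 65
  JL checks: is 59 less than 65?
  59 < 65, so condition is true
Branch taken: Yes

Yes


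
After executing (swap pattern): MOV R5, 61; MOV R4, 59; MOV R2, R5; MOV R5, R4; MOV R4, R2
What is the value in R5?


Register state trace (swap pattern):
  MOV R5, 61  → R5 = 61
  MOV R4, 59  → R4 = 59
  MOV R2, R5  → R2 = 61  (save R5)
  MOV R5, R4  → R5 = 59  (R5 gets R4's value)
  MOV R4, R2  → R4 = 61  (R4 gets saved value)
Final: R5 = 59

59


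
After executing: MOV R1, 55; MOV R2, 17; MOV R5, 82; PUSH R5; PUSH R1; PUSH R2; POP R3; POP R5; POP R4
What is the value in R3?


Stack trace (top is rightmost):
  MOV R1, 55  → R1 = 55
  MOV R2, 17  → R2 = 17
  MOV R5, 82  → R5 = 82
  PUSH R5  → stack: [82]
  PUSH R1  → stack: [82, 55]
  PUSH R2  → stack: [82, 55, 17]
  POP R3  → R3 = 17, stack: [82, 55]
  POP R5  → R5 = 55, stack: [82]
  POP R4  → R4 = 82, stack: []
Final: R3 = 17

17


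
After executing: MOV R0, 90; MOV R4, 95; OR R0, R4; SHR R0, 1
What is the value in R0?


Register state trace:
  MOV R0, 90  → R0 = 90 (0b01011010)
  MOV R4, 95  → R4 = 95 (0b01011111)
  OR R0, R4  → R0 = 90 OR 95 = 95 (0b01011111)
  SHR R0, 1  → R0 = 95 >> 1 = 47
Final: R0 = 47

47


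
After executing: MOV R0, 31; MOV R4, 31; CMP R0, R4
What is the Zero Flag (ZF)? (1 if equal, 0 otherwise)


Register state trace:
  MOV R0, 31  → R0 = 31
  MOV R4, 31  → R4 = 31
  CMP R0, R4  → computes 31 - 31 = 0
  Result is zero, so values are equal
ZF = 1

1


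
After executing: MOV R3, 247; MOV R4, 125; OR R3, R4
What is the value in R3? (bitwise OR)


Register state trace:
  MOV R3, 247  → R3 = 247 (0b11110111)
  MOV R4, 125  → R4 = 125 (0b01111101)
  OR R3, R4   → R3 = 247 OR 125 = 255 (0b11111111)
Final: R3 = 255

255


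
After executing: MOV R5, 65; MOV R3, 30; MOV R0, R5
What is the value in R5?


Register state trace:
  MOV R5, 65  → R5 = 65
  MOV R3, 30  → R3 = 30
  MOV R0, R5  → R0 = 65
Final: R5 = 65

65


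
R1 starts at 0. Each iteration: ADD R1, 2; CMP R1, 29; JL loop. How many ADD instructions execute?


Loop trace (R1 starts at 0, target 29, step 2):
  ADD #1: R1 = 0 + 2 = 2  → 2 < 29, loop
  ADD #2: R1 = 2 + 2 = 4  → 4 < 29, loop
  ADD #3: R1 = 4 + 2 = 6  → 6 < 29, loop
  ADD #4: R1 = 6 + 2 = 8  → 8 < 29, loop
  ADD #5: R1 = 8 + 2 = 10  → 10 < 29, loop
  ADD #6: R1 = 10 + 2 = 12  → 12 < 29, loop
  ADD #7: R1 = 12 + 2 = 14  → 14 < 29, loop
  ADD #8: R1 = 14 + 2 = 16  → 16 < 29, loop
  ADD #9: R1 = 16 + 2 = 18  → 18 < 29, loop
  ADD #10: R1 = 18 + 2 = 20  → 20 < 29, loop
  ADD #11: R1 = 20 + 2 = 22  → 22 < 29, loop
  ADD #12: R1 = 22 + 2 = 24  → 24 < 29, loop
  ADD #13: R1 = 24 + 2 = 26  → 26 < 29, loop
  ADD #14: R1 = 26 + 2 = 28  → 28 < 29, loop
  ADD #15: R1 = 28 + 2 = 30  → 30 >= 29, exit
Total ADD instructions: 15

15


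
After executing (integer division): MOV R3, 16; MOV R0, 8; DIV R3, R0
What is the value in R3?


Register state trace:
  MOV R3, 16  → R3 = 16
  MOV R0, 8  → R0 = 8
  DIV R3, R0  → R3 = 16 // 8 = 2
Final: R3 = 2

2


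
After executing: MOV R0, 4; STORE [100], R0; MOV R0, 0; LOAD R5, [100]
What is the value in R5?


Register and memory trace:
  MOV R0, 4  → R0 = 4
  STORE [100], R0  → mem[100] = 4
  MOV R0, 0  → R0 = 0
  LOAD R5, [100]  → R5 = mem[100] = 4
Final: R5 = 4

4


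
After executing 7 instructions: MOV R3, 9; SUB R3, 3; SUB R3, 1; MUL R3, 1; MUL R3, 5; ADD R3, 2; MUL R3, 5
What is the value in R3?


Register state trace:
  MOV R3, 9  → R3 = 9
  SUB R3, 3  → R3 = 9 - 3 = 6
  SUB R3, 1  → R3 = 6 - 1 = 5
  MUL R3, 1  → R3 = 5 * 1 = 5
  MUL R3, 5  → R3 = 5 * 5 = 25
  ADD R3, 2  → R3 = 25 + 2 = 27
  MUL R3, 5  → R3 = 27 * 5 = 135
Final: R3 = 135

135


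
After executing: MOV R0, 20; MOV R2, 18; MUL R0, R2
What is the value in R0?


Register state trace:
  MOV R0, 20  → R0 = 20
  MOV R2, 18  → R2 = 18
  MUL R0, R2  → R0 = 20 * 18 = 360
Final: R0 = 360

360


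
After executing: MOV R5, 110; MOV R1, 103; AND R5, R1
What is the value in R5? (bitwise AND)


Register state trace:
  MOV R5, 110  → R5 = 110 (0b01101110)
  MOV R1, 103  → R1 = 103 (0b01100111)
  AND R5, R1  → R5 = 110 AND 103 = 102 (0b01100110)
Final: R5 = 102

102


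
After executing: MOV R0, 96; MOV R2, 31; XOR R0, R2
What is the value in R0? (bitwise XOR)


Register state trace:
  MOV R0, 96  → R0 = 96 (0b01100000)
  MOV R2, 31  → R2 = 31 (0b00011111)
  XOR R0, R2  → R0 = 96 XOR 31 = 127 (0b01111111)
Final: R0 = 127

127


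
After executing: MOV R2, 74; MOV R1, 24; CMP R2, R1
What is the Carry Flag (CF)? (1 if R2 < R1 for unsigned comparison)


Register state trace:
  MOV R2, 74  → R2 = 74
  MOV R1, 24  → R1 = 24
  CMP R2, R1  → unsigned 74 - 24: no borrow
  74 >= 24, so CF = 0
CF = 0

0


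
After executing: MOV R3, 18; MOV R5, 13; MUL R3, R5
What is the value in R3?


Register state trace:
  MOV R3, 18  → R3 = 18
  MOV R5, 13  → R5 = 13
  MUL R3, R5  → R3 = 18 * 13 = 234
Final: R3 = 234

234


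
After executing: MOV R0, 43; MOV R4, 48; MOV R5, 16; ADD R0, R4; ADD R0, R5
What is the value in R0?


Register state trace:
  MOV R0, 43  → R0 = 43
  MOV R4, 48  → R4 = 48
  MOV R5, 16  → R5 = 16
  ADD R0, R4  → R0 = 43 + 48 = 91
  ADD R0, R5  → R0 = 91 + 16 = 107
Final: R0 = 107

107


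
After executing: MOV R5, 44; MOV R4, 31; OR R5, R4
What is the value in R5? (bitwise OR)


Register state trace:
  MOV R5, 44  → R5 = 44 (0b00101100)
  MOV R4, 31  → R4 = 31 (0b00011111)
  OR R5, R4   → R5 = 44 OR 31 = 63 (0b00111111)
Final: R5 = 63

63


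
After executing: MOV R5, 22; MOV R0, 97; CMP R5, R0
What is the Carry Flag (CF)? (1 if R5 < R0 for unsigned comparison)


Register state trace:
  MOV R5, 22  → R5 = 22
  MOV R0, 97  → R0 = 97
  CMP R5, R0  → unsigned 22 - 97: borrow occurs
  22 < 97, so CF = 1
CF = 1

1


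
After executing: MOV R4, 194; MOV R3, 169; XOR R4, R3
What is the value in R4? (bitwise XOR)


Register state trace:
  MOV R4, 194  → R4 = 194 (0b11000010)
  MOV R3, 169  → R3 = 169 (0b10101001)
  XOR R4, R3  → R4 = 194 XOR 169 = 107 (0b01101011)
Final: R4 = 107

107


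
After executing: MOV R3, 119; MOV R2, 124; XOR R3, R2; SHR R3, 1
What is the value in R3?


Register state trace:
  MOV R3, 119  → R3 = 119 (0b01110111)
  MOV R2, 124  → R2 = 124 (0b01111100)
  XOR R3, R2  → R3 = 119 XOR 124 = 11 (0b00001011)
  SHR R3, 1  → R3 = 11 >> 1 = 5
Final: R3 = 5

5


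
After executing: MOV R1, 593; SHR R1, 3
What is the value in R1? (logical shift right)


Register state trace:
  MOV R1, 593  → R1 = 593
  SHR R1, 3  → R1 = 593 >> 3 = 593 // 2^3 = 74
Final: R1 = 74

74


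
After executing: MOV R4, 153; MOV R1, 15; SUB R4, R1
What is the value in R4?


Register state trace:
  MOV R4, 153  → R4 = 153
  MOV R1, 15  → R1 = 15
  SUB R4, R1  → R4 = 153 - 15 = 138
Final: R4 = 138

138


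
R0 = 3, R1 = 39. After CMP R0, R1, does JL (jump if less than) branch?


Trace:
  R0 = 3, R1 = 39
  CMP R0, R1  → compares 3 vs 39
  JL checks: is 3 less than 39?
  3 < 39, so condition is true
Branch taken: Yes

Yes


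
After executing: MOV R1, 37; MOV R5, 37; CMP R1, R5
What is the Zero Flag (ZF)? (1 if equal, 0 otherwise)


Register state trace:
  MOV R1, 37  → R1 = 37
  MOV R5, 37  → R5 = 37
  CMP R1, R5  → computes 37 - 37 = 0
  Result is zero, so values are equal
ZF = 1

1


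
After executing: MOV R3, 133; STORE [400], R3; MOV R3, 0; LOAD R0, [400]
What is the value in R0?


Register and memory trace:
  MOV R3, 133  → R3 = 133
  STORE [400], R3  → mem[400] = 133
  MOV R3, 0  → R3 = 0
  LOAD R0, [400]  → R0 = mem[400] = 133
Final: R0 = 133

133


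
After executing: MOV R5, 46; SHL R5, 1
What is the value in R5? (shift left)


Register state trace:
  MOV R5, 46  → R5 = 46
  SHL R5, 1  → R5 = 46 << 1 = 46 * 2^1 = 92
Final: R5 = 92

92


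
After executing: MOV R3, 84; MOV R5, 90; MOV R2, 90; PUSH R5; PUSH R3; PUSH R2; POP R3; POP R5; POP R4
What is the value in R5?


Stack trace (top is rightmost):
  MOV R3, 84  → R3 = 84
  MOV R5, 90  → R5 = 90
  MOV R2, 90  → R2 = 90
  PUSH R5  → stack: [90]
  PUSH R3  → stack: [90, 84]
  PUSH R2  → stack: [90, 84, 90]
  POP R3  → R3 = 90, stack: [90, 84]
  POP R5  → R5 = 84, stack: [90]
  POP R4  → R4 = 90, stack: []
Final: R5 = 84

84


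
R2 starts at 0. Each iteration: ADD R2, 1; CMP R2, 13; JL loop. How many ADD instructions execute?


Loop trace (R2 starts at 0, target 13, step 1):
  ADD #1: R2 = 0 + 1 = 1  → 1 < 13, loop
  ADD #2: R2 = 1 + 1 = 2  → 2 < 13, loop
  ADD #3: R2 = 2 + 1 = 3  → 3 < 13, loop
  ADD #4: R2 = 3 + 1 = 4  → 4 < 13, loop
  ADD #5: R2 = 4 + 1 = 5  → 5 < 13, loop
  ADD #6: R2 = 5 + 1 = 6  → 6 < 13, loop
  ADD #7: R2 = 6 + 1 = 7  → 7 < 13, loop
  ADD #8: R2 = 7 + 1 = 8  → 8 < 13, loop
  ADD #9: R2 = 8 + 1 = 9  → 9 < 13, loop
  ADD #10: R2 = 9 + 1 = 10  → 10 < 13, loop
  ADD #11: R2 = 10 + 1 = 11  → 11 < 13, loop
  ADD #12: R2 = 11 + 1 = 12  → 12 < 13, loop
  ADD #13: R2 = 12 + 1 = 13  → 13 >= 13, exit
Total ADD instructions: 13

13


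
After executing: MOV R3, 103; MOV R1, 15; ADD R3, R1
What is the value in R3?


Register state trace:
  MOV R3, 103  → R3 = 103
  MOV R1, 15  → R1 = 15
  ADD R3, R1  → R3 = 103 + 15 = 118
Final: R3 = 118

118


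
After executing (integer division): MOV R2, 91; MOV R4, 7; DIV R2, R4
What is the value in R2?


Register state trace:
  MOV R2, 91  → R2 = 91
  MOV R4, 7  → R4 = 7
  DIV R2, R4  → R2 = 91 // 7 = 13
Final: R2 = 13

13


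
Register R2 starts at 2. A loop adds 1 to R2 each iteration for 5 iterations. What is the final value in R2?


Starting value: R2 = 2
  Iter 1: R2 = 2 + 1 = 3
  Iter 2: R2 = 3 + 1 = 4
  Iter 3: R2 = 4 + 1 = 5
  Iter 4: R2 = 5 + 1 = 6
  Iter 5: R2 = 6 + 1 = 7
Final: R2 = 7

7


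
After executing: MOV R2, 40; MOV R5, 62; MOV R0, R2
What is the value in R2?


Register state trace:
  MOV R2, 40  → R2 = 40
  MOV R5, 62  → R5 = 62
  MOV R0, R2  → R0 = 40
Final: R2 = 40

40


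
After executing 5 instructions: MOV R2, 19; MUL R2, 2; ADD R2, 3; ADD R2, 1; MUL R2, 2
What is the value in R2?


Register state trace:
  MOV R2, 19  → R2 = 19
  MUL R2, 2  → R2 = 19 * 2 = 38
  ADD R2, 3  → R2 = 38 + 3 = 41
  ADD R2, 1  → R2 = 41 + 1 = 42
  MUL R2, 2  → R2 = 42 * 2 = 84
Final: R2 = 84

84


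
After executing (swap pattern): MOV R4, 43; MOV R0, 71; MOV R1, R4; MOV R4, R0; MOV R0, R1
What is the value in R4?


Register state trace (swap pattern):
  MOV R4, 43  → R4 = 43
  MOV R0, 71  → R0 = 71
  MOV R1, R4  → R1 = 43  (save R4)
  MOV R4, R0  → R4 = 71  (R4 gets R0's value)
  MOV R0, R1  → R0 = 43  (R0 gets saved value)
Final: R4 = 71

71


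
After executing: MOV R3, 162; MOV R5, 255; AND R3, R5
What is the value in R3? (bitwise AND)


Register state trace:
  MOV R3, 162  → R3 = 162 (0b10100010)
  MOV R5, 255  → R5 = 255 (0b11111111)
  AND R3, R5  → R3 = 162 AND 255 = 162 (0b10100010)
Final: R3 = 162

162


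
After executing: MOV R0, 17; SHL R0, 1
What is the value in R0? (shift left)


Register state trace:
  MOV R0, 17  → R0 = 17
  SHL R0, 1  → R0 = 17 << 1 = 17 * 2^1 = 34
Final: R0 = 34

34


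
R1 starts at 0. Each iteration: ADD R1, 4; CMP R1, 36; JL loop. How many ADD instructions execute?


Loop trace (R1 starts at 0, target 36, step 4):
  ADD #1: R1 = 0 + 4 = 4  → 4 < 36, loop
  ADD #2: R1 = 4 + 4 = 8  → 8 < 36, loop
  ADD #3: R1 = 8 + 4 = 12  → 12 < 36, loop
  ADD #4: R1 = 12 + 4 = 16  → 16 < 36, loop
  ADD #5: R1 = 16 + 4 = 20  → 20 < 36, loop
  ADD #6: R1 = 20 + 4 = 24  → 24 < 36, loop
  ADD #7: R1 = 24 + 4 = 28  → 28 < 36, loop
  ADD #8: R1 = 28 + 4 = 32  → 32 < 36, loop
  ADD #9: R1 = 32 + 4 = 36  → 36 >= 36, exit
Total ADD instructions: 9

9
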